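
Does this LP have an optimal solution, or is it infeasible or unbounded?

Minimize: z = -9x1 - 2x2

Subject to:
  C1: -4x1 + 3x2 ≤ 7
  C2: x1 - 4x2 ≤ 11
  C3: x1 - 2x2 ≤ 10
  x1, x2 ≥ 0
Feasible point: (0, 0) satisfies every constraint, so the LP is feasible.
Direction d = (1, 1): for each constraint row a, a·d ≤ 0 —
  (-4)(1) + (3)(1) = -1 ≤ 0
  (1)(1) + (-4)(1) = -3 ≤ 0
  (1)(1) + (-2)(1) = -1 ≤ 0
and d ≥ 0, so (0, 0) + t·d stays feasible for every t ≥ 0. Along this ray z = -9x1 - 2x2 changes by -11 per unit t, so z → −∞.

Unbounded: there is a feasible ray along which z → −∞.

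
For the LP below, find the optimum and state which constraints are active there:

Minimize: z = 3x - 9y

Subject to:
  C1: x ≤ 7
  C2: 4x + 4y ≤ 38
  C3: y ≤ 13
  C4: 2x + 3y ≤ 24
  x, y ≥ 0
Optimal: x = 0, y = 8
Slack at optimum:
  C1: slack = 7
  C2: slack = 6
  C3: slack = 5
  C4: slack = 0 (binding)
  x ≥ 0: x = 0 (binding)
  y ≥ 0: y = 8
Binding constraints: C4, x ≥ 0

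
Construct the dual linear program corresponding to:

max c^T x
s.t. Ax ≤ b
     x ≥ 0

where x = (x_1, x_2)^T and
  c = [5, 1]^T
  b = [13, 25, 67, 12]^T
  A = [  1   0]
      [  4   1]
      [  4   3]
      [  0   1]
Minimize: z = 13y1 + 25y2 + 67y3 + 12y4

Subject to:
  C1: -y1 - 4y2 - 4y3 ≤ -5
  C2: -y2 - 3y3 - y4 ≤ -1
  y1, y2, y3, y4 ≥ 0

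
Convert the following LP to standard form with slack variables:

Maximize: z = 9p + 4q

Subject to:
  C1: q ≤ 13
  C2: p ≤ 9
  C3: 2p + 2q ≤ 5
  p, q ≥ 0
max z = 9p + 4q

s.t.
  q + s1 = 13
  p + s2 = 9
  2p + 2q + s3 = 5
  p, q, s1, s2, s3 ≥ 0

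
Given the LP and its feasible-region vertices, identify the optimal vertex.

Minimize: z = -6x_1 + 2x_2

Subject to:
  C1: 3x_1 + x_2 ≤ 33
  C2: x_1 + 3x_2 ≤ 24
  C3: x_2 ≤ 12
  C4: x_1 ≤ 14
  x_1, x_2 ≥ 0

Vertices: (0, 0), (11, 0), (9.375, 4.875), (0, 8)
Evaluating z = -6x_1 + 2x_2 at each vertex:
  (0, 0): z = 0
  (11, 0): z = -66
  (9.375, 4.875): z = -46.5
  (0, 8): z = 16

The smallest value is z = -66, attained at (11, 0).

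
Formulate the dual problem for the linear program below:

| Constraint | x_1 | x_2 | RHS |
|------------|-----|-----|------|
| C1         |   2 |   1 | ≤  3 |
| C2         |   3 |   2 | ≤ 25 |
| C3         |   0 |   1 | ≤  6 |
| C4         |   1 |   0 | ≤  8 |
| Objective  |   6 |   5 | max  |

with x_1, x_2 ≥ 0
Minimize: z = 3y1 + 25y2 + 6y3 + 8y4

Subject to:
  C1: -2y1 - 3y2 - y4 ≤ -6
  C2: -y1 - 2y2 - y3 ≤ -5
  y1, y2, y3, y4 ≥ 0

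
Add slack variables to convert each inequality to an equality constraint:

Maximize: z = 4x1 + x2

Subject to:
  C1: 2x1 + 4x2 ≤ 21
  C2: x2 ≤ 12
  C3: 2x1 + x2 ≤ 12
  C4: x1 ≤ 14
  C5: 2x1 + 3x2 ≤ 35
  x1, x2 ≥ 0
max z = 4x1 + x2

s.t.
  2x1 + 4x2 + s1 = 21
  x2 + s2 = 12
  2x1 + x2 + s3 = 12
  x1 + s4 = 14
  2x1 + 3x2 + s5 = 35
  x1, x2, s1, s2, s3, s4, s5 ≥ 0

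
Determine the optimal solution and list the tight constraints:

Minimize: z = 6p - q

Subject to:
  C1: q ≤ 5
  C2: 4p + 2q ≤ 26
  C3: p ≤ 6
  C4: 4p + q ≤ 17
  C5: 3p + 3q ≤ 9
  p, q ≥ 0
Optimal: p = 0, q = 3
Slack at optimum:
  C1: slack = 2
  C2: slack = 20
  C3: slack = 6
  C4: slack = 14
  C5: slack = 0 (binding)
  p ≥ 0: p = 0 (binding)
  q ≥ 0: q = 3
Binding constraints: C5, p ≥ 0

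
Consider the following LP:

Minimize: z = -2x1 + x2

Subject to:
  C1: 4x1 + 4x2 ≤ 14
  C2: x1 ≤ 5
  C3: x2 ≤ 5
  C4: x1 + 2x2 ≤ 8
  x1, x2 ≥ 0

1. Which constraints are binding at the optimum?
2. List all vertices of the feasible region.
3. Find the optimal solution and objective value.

1. C1, x2 ≥ 0
2. (0, 0), (3.5, 0), (0, 3.5)
3. x1 = 3.5, x2 = 0, z = -7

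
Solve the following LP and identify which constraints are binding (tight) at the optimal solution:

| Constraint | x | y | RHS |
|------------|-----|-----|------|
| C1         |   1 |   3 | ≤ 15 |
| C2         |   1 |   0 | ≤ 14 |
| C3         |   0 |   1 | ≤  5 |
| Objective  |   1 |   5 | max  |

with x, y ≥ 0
Optimal: x = 0, y = 5
Slack at optimum:
  C1: slack = 0 (binding)
  C2: slack = 14
  C3: slack = 0 (binding)
  x ≥ 0: x = 0 (binding)
  y ≥ 0: y = 5
Binding constraints: C1, C3, x ≥ 0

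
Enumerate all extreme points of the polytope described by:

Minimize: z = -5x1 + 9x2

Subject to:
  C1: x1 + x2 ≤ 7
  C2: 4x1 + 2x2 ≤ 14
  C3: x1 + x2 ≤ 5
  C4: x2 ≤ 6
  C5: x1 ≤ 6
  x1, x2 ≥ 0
Each vertex is the intersection of two constraint boundaries that also satisfies all remaining constraints:
  x1 = 0 and x2 = 0 → (0, 0)
  4x1 + 2x2 = 14 and x2 = 0 → (3.5, 0)
  4x1 + 2x2 = 14 and x1 + x2 = 5 → (2, 3)
  x1 + x2 = 5 and x1 = 0 → (0, 5)

Vertices: (0, 0), (3.5, 0), (2, 3), (0, 5)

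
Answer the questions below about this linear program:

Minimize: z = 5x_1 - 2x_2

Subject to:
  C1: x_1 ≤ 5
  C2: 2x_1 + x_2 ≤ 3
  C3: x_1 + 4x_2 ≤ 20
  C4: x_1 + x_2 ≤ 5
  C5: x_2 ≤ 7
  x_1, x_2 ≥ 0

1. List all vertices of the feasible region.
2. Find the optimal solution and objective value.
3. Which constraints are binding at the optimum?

1. (0, 0), (1.5, 0), (0, 3)
2. x_1 = 0, x_2 = 3, z = -6
3. C2, x_1 ≥ 0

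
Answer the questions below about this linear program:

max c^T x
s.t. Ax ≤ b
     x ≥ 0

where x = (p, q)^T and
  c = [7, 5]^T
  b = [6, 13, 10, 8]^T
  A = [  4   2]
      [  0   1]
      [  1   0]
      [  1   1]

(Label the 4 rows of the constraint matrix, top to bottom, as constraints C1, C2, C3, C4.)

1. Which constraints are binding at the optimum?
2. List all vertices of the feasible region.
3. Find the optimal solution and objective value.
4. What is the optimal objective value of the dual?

1. C1, p ≥ 0
2. (0, 0), (1.5, 0), (0, 3)
3. p = 0, q = 3, z = 15
4. 15 (by strong duality, equal to the primal optimum)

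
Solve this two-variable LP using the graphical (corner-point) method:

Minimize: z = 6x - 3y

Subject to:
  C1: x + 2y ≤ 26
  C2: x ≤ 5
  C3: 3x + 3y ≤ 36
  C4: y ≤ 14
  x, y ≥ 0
Each vertex is the intersection of two constraint boundaries that also satisfies all remaining constraints:
  x = 0 and y = 0 → (0, 0)
  x = 5 and y = 0 → (5, 0)
  x = 5 and 3x + 3y = 36 → (5, 7)
  3x + 3y = 36 and x = 0 → (0, 12)

Evaluating z = 6x - 3y at each vertex:
  (0, 0): z = 0
  (5, 0): z = 30
  (5, 7): z = 9
  (0, 12): z = -36

The minimum is at (0, 12) with z = -36.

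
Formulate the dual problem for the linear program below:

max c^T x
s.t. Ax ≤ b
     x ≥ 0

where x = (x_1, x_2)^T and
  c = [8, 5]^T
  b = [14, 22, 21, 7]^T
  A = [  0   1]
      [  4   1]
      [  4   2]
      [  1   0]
Minimize: z = 14y1 + 22y2 + 21y3 + 7y4

Subject to:
  C1: -4y2 - 4y3 - y4 ≤ -8
  C2: -y1 - y2 - 2y3 ≤ -5
  y1, y2, y3, y4 ≥ 0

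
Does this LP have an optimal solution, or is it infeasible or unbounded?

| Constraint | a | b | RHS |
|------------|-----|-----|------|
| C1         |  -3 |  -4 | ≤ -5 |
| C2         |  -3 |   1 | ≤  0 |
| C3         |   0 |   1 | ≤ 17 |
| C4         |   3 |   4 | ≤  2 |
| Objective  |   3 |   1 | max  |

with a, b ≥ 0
C4 requires 3a + 4b ≤ 2, while C1 (-3a - 4b ≤ -5) is equivalent to 3a + 4b ≥ 5. Together they would need 5 ≤ 3a + 4b ≤ 2, which is impossible since 5 > 2. No point satisfies all constraints.

Infeasible: no point satisfies all constraints simultaneously.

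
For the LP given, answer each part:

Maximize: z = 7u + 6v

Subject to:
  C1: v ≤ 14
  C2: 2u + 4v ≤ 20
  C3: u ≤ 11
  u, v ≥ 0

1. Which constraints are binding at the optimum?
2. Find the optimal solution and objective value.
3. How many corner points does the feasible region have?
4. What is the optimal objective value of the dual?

1. C2, v ≥ 0
2. u = 10, v = 0, z = 70
3. 3
4. 70 (by strong duality, equal to the primal optimum)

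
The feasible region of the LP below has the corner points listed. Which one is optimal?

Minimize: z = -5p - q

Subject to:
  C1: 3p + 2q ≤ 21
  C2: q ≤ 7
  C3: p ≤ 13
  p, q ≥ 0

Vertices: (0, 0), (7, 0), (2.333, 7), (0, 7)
(7, 0) with z = -35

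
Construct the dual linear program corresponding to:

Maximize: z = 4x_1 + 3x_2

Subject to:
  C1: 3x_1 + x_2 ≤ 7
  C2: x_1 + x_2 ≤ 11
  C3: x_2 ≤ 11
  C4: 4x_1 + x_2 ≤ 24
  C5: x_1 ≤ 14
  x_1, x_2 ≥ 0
Minimize: z = 7y1 + 11y2 + 11y3 + 24y4 + 14y5

Subject to:
  C1: -3y1 - y2 - 4y4 - y5 ≤ -4
  C2: -y1 - y2 - y3 - y4 ≤ -3
  y1, y2, y3, y4, y5 ≥ 0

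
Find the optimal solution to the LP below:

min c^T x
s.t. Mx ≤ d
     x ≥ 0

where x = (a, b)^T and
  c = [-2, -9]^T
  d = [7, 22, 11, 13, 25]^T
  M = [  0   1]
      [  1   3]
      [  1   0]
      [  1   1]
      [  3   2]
Each vertex is the intersection of two constraint boundaries that also satisfies all remaining constraints:
  a = 0 and b = 0 → (0, 0)
  3a + 2b = 25 and b = 0 → (8.333, 0)
  a + 3b = 22 and 3a + 2b = 25 → (4.429, 5.857)
  b = 7 and a + 3b = 22 → (1, 7)
  b = 7 and a = 0 → (0, 7)

Evaluating z = -2a - 9b at each vertex:
  (0, 0): z = 0
  (8.333, 0): z = -16.67
  (4.429, 5.857): z = -61.57
  (1, 7): z = -65
  (0, 7): z = -63

The minimum is at (1, 7) with z = -65.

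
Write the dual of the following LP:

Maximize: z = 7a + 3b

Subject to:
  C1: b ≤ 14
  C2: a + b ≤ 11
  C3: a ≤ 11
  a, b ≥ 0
Minimize: z = 14y1 + 11y2 + 11y3

Subject to:
  C1: -y2 - y3 ≤ -7
  C2: -y1 - y2 ≤ -3
  y1, y2, y3 ≥ 0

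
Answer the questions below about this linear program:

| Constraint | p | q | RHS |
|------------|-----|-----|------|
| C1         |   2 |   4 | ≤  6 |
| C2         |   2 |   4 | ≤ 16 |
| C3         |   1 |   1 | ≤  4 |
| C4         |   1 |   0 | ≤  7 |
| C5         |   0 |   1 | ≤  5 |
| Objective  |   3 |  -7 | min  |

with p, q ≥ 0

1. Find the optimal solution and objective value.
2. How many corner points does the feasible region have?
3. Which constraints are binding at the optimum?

1. p = 0, q = 1.5, z = -10.5
2. 3
3. C1, p ≥ 0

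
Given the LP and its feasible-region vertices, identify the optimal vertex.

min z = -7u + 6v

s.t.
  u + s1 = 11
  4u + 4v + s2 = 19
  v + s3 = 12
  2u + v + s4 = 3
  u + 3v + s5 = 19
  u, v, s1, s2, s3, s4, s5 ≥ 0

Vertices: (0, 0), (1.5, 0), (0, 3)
(1.5, 0) with z = -10.5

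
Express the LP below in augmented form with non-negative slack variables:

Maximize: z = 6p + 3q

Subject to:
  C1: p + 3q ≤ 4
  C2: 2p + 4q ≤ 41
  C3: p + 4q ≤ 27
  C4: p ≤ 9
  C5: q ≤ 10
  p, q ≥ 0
max z = 6p + 3q

s.t.
  p + 3q + s1 = 4
  2p + 4q + s2 = 41
  p + 4q + s3 = 27
  p + s4 = 9
  q + s5 = 10
  p, q, s1, s2, s3, s4, s5 ≥ 0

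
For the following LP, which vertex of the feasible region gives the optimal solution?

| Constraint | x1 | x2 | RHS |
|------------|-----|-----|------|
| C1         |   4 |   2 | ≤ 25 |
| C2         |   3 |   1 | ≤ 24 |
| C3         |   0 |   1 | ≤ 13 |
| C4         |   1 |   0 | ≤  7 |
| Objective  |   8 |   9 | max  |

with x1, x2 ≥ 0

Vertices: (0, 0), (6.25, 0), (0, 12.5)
(0, 12.5) with z = 112.5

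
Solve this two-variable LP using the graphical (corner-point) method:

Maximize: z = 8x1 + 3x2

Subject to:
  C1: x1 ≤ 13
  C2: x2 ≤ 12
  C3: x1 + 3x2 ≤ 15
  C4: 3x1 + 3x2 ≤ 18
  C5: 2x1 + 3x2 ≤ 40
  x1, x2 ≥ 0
x1 = 6, x2 = 0, z = 48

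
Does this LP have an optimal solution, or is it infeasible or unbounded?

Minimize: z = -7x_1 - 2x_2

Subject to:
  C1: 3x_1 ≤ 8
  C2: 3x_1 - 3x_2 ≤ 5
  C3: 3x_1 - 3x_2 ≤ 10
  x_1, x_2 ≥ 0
Feasible point: (0, 0) satisfies every constraint, so the LP is feasible.
Direction d = (0, 1): for each constraint row a, a·d ≤ 0 —
  (3)(0) + (0)(1) = 0 ≤ 0
  (3)(0) + (-3)(1) = -3 ≤ 0
  (3)(0) + (-3)(1) = -3 ≤ 0
and d ≥ 0, so (0, 0) + t·d stays feasible for every t ≥ 0. Along this ray z = -7x_1 - 2x_2 changes by -2 per unit t, so z → −∞.

Unbounded — the objective can decrease without bound over the feasible region.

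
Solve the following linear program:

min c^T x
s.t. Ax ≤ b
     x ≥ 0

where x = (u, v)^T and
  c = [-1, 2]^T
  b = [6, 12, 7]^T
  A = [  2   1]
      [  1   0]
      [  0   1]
Each vertex is the intersection of two constraint boundaries that also satisfies all remaining constraints:
  u = 0 and v = 0 → (0, 0)
  2u + v = 6 and v = 0 → (3, 0)
  2u + v = 6 and u = 0 → (0, 6)

Evaluating z = -u + 2v at each vertex:
  (0, 0): z = 0
  (3, 0): z = -3
  (0, 6): z = 12

The minimum is at (3, 0) with z = -3.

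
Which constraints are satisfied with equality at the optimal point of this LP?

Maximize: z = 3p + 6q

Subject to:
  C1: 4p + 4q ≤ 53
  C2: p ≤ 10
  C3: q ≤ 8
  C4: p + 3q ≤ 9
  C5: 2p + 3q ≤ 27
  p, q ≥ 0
Optimal: p = 9, q = 0
Binding: C4, q ≥ 0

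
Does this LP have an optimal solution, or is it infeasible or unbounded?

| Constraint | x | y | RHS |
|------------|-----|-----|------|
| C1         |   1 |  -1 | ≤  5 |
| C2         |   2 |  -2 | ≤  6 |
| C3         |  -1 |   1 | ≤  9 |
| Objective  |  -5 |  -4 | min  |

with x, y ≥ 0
Feasible point: (0, 0) satisfies every constraint, so the LP is feasible.
Direction d = (1, 1): for each constraint row a, a·d ≤ 0 —
  (1)(1) + (-1)(1) = 0 ≤ 0
  (2)(1) + (-2)(1) = 0 ≤ 0
  (-1)(1) + (1)(1) = 0 ≤ 0
and d ≥ 0, so (0, 0) + t·d stays feasible for every t ≥ 0. Along this ray z = -5x - 4y changes by -9 per unit t, so z → −∞.

Unbounded: there is a feasible ray along which z → −∞.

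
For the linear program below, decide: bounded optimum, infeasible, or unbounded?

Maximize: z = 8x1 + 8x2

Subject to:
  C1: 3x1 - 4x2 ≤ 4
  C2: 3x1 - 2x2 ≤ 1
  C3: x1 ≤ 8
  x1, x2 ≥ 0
Feasible point: (0, 0) satisfies every constraint, so the LP is feasible.
Direction d = (0, 1): for each constraint row a, a·d ≤ 0 —
  (3)(0) + (-4)(1) = -4 ≤ 0
  (3)(0) + (-2)(1) = -2 ≤ 0
  (1)(0) + (0)(1) = 0 ≤ 0
and d ≥ 0, so (0, 0) + t·d stays feasible for every t ≥ 0. Along this ray z = 8x1 + 8x2 changes by 8 per unit t, so z → +∞.

The LP is unbounded; z can be made arbitrarily large.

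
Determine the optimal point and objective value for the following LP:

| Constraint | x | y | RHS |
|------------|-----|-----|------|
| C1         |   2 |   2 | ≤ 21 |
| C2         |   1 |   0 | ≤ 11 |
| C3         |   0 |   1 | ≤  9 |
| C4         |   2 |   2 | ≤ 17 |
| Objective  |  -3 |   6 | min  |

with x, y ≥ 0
x = 8.5, y = 0, z = -25.5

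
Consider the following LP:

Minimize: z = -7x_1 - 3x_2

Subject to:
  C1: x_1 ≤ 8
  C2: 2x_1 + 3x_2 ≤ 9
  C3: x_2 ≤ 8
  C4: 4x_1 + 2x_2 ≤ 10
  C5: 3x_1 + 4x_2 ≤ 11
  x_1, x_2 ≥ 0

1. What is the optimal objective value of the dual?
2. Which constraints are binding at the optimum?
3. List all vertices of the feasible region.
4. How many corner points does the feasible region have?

1. -17.5 (by strong duality, equal to the primal optimum)
2. C4, x_2 ≥ 0
3. (0, 0), (2.5, 0), (1.8, 1.4), (0, 2.75)
4. 4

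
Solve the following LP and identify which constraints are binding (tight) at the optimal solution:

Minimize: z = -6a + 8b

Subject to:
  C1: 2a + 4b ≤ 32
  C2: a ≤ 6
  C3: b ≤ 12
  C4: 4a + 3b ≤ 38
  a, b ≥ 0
Optimal: a = 6, b = 0
Binding: C2, b ≥ 0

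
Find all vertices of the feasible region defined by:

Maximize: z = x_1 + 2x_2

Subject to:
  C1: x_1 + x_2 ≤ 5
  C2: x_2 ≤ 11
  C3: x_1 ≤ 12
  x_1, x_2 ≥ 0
Each vertex is the intersection of two constraint boundaries that also satisfies all remaining constraints:
  x_1 = 0 and x_2 = 0 → (0, 0)
  x_1 + x_2 = 5 and x_2 = 0 → (5, 0)
  x_1 + x_2 = 5 and x_1 = 0 → (0, 5)

Vertices: (0, 0), (5, 0), (0, 5)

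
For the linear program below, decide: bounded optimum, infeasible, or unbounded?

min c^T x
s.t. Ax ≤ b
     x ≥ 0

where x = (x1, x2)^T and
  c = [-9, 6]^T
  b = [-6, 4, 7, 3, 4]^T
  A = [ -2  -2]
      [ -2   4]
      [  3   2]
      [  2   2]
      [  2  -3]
One constraint requires 2x1 + 2x2 ≤ 3, while the constraint -2x1 - 2x2 ≤ -6 is equivalent to 2x1 + 2x2 ≥ 6. Together they would need 6 ≤ 2x1 + 2x2 ≤ 3, which is impossible since 6 > 3. No point satisfies all constraints.

Infeasible: no point satisfies all constraints simultaneously.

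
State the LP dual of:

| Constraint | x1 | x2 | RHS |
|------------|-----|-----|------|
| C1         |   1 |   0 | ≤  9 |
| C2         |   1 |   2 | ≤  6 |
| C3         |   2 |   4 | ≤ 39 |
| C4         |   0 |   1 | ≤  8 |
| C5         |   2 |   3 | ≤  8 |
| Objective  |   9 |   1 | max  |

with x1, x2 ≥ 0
Minimize: z = 9y1 + 6y2 + 39y3 + 8y4 + 8y5

Subject to:
  C1: -y1 - y2 - 2y3 - 2y5 ≤ -9
  C2: -2y2 - 4y3 - y4 - 3y5 ≤ -1
  y1, y2, y3, y4, y5 ≥ 0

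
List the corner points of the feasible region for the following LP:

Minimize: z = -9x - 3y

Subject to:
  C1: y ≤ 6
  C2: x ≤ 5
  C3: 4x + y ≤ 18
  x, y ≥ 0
Each vertex is the intersection of two constraint boundaries that also satisfies all remaining constraints:
  x = 0 and y = 0 → (0, 0)
  4x + y = 18 and y = 0 → (4.5, 0)
  y = 6 and 4x + y = 18 → (3, 6)
  y = 6 and x = 0 → (0, 6)

Vertices: (0, 0), (4.5, 0), (3, 6), (0, 6)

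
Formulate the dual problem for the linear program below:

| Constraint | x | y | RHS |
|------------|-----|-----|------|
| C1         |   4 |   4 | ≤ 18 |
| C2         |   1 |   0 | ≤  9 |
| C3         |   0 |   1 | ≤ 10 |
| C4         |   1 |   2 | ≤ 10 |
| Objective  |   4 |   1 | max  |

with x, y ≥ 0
Minimize: z = 18y1 + 9y2 + 10y3 + 10y4

Subject to:
  C1: -4y1 - y2 - y4 ≤ -4
  C2: -4y1 - y3 - 2y4 ≤ -1
  y1, y2, y3, y4 ≥ 0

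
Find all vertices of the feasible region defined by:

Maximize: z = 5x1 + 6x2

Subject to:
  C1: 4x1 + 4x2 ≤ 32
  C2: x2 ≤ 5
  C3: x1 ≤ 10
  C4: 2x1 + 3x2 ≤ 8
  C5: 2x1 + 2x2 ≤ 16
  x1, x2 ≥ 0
Each vertex is the intersection of two constraint boundaries that also satisfies all remaining constraints:
  x1 = 0 and x2 = 0 → (0, 0)
  2x1 + 3x2 = 8 and x2 = 0 → (4, 0)
  2x1 + 3x2 = 8 and x1 = 0 → (0, 2.667)

Vertices: (0, 0), (4, 0), (0, 2.667)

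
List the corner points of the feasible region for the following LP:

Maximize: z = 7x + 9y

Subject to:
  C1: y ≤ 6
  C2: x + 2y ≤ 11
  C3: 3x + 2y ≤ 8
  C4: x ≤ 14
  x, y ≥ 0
Each vertex is the intersection of two constraint boundaries that also satisfies all remaining constraints:
  x = 0 and y = 0 → (0, 0)
  3x + 2y = 8 and y = 0 → (2.667, 0)
  3x + 2y = 8 and x = 0 → (0, 4)

Vertices: (0, 0), (2.667, 0), (0, 4)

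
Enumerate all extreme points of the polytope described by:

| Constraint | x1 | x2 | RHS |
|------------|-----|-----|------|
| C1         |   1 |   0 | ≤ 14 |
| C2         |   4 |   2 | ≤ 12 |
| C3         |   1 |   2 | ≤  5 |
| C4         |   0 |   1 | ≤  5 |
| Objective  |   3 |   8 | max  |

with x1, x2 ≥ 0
Each vertex is the intersection of two constraint boundaries that also satisfies all remaining constraints:
  x1 = 0 and x2 = 0 → (0, 0)
  4x1 + 2x2 = 12 and x2 = 0 → (3, 0)
  4x1 + 2x2 = 12 and x1 + 2x2 = 5 → (2.333, 1.333)
  x1 + 2x2 = 5 and x1 = 0 → (0, 2.5)

Vertices: (0, 0), (3, 0), (2.333, 1.333), (0, 2.5)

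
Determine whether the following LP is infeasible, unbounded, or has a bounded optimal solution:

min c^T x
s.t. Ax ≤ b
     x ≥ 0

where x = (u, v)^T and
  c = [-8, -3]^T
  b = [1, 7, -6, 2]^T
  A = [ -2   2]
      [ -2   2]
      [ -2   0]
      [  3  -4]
Feasible point: (3, 2) satisfies every constraint, so the LP is feasible.
Direction d = (1, 1): for each constraint row a, a·d ≤ 0 —
  (-2)(1) + (2)(1) = 0 ≤ 0
  (-2)(1) + (2)(1) = 0 ≤ 0
  (-2)(1) + (0)(1) = -2 ≤ 0
  (3)(1) + (-4)(1) = -1 ≤ 0
and d ≥ 0, so (3, 2) + t·d stays feasible for every t ≥ 0. Along this ray z = -8u - 3v changes by -11 per unit t, so z → −∞.

The LP is unbounded; z can be made arbitrarily small.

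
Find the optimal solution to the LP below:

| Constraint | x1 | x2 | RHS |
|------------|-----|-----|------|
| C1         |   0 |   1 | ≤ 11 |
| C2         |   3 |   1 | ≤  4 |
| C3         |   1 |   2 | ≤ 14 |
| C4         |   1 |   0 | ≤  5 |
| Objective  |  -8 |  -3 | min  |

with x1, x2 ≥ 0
x1 = 0, x2 = 4, z = -12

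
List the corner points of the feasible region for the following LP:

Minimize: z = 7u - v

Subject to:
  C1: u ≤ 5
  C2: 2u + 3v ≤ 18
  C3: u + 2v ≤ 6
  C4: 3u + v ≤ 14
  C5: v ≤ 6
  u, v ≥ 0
Each vertex is the intersection of two constraint boundaries that also satisfies all remaining constraints:
  u = 0 and v = 0 → (0, 0)
  3u + v = 14 and v = 0 → (4.667, 0)
  u + 2v = 6 and 3u + v = 14 → (4.4, 0.8)
  u + 2v = 6 and u = 0 → (0, 3)

Vertices: (0, 0), (4.667, 0), (4.4, 0.8), (0, 3)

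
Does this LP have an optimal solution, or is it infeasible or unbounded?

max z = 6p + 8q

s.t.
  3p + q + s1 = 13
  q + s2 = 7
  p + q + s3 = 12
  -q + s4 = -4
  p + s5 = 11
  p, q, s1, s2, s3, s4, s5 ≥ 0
The point (2, 7) satisfies every constraint, so the LP is feasible; the constraints give p ≤ 11 and q ≤ 7, which with p, q ≥ 0 keep the feasible region inside a bounded box. A feasible, bounded LP attains a finite optimum at a vertex.

Evaluating z = 6p + 8q at each vertex:
  (0, 4): z = 32
  (3, 4): z = 50
  (2, 7): z = 68
  (0, 7): z = 56

The LP has an optimal solution: (2, 7) with z = 68.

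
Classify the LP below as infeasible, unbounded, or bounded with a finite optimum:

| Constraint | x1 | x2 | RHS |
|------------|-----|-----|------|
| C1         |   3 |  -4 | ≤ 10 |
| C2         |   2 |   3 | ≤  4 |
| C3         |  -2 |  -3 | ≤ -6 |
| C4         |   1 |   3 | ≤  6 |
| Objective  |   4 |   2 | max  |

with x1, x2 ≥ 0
C2 requires 2x1 + 3x2 ≤ 4, while C3 (-2x1 - 3x2 ≤ -6) is equivalent to 2x1 + 3x2 ≥ 6. Together they would need 6 ≤ 2x1 + 3x2 ≤ 4, which is impossible since 6 > 4. No point satisfies all constraints.

The feasible region is empty; the LP is infeasible.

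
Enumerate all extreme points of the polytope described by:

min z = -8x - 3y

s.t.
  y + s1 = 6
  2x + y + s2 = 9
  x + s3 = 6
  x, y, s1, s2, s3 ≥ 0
Each vertex is the intersection of two constraint boundaries that also satisfies all remaining constraints:
  x = 0 and y = 0 → (0, 0)
  2x + y = 9 and y = 0 → (4.5, 0)
  y = 6 and 2x + y = 9 → (1.5, 6)
  y = 6 and x = 0 → (0, 6)

Vertices: (0, 0), (4.5, 0), (1.5, 6), (0, 6)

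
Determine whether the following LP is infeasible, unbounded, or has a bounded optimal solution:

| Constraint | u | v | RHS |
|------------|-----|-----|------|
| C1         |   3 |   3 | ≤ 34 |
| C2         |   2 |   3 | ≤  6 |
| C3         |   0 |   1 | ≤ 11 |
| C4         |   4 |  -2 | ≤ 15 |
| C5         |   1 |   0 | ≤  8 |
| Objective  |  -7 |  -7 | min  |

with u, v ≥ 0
The point (3, 0) satisfies every constraint, so the LP is feasible; the constraints give u ≤ 8 and v ≤ 11, which with u, v ≥ 0 keep the feasible region inside a bounded box. A feasible, bounded LP attains a finite optimum at a vertex.

Evaluating z = -7u - 7v at each vertex:
  (0, 0): z = 0
  (3, 0): z = -21
  (0, 2): z = -14

Feasible with finite optimum z* = -21 at (3, 0).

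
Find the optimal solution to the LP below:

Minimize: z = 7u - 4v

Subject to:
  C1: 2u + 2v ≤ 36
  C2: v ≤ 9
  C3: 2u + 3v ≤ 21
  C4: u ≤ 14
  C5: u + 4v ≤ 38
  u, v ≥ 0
Each vertex is the intersection of two constraint boundaries that also satisfies all remaining constraints:
  u = 0 and v = 0 → (0, 0)
  2u + 3v = 21 and v = 0 → (10.5, 0)
  2u + 3v = 21 and u = 0 → (0, 7)

Evaluating z = 7u - 4v at each vertex:
  (0, 0): z = 0
  (10.5, 0): z = 73.5
  (0, 7): z = -28

The minimum is at (0, 7) with z = -28.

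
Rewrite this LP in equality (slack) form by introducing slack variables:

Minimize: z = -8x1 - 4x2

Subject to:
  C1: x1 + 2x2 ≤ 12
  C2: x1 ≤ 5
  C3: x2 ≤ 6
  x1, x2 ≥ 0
min z = -8x1 - 4x2

s.t.
  x1 + 2x2 + s1 = 12
  x1 + s2 = 5
  x2 + s3 = 6
  x1, x2, s1, s2, s3 ≥ 0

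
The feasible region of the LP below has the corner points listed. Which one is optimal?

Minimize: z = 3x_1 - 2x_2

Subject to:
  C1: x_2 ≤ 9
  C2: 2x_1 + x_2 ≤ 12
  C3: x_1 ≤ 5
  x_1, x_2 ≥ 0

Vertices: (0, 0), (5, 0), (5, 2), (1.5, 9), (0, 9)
Evaluating z = 3x_1 - 2x_2 at each vertex:
  (0, 0): z = 0
  (5, 0): z = 15
  (5, 2): z = 11
  (1.5, 9): z = -13.5
  (0, 9): z = -18

The smallest value is z = -18, attained at (0, 9).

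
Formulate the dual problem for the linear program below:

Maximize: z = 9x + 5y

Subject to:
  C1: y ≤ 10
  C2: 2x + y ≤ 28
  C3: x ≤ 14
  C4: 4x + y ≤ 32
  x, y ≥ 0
Minimize: z = 10y1 + 28y2 + 14y3 + 32y4

Subject to:
  C1: -2y2 - y3 - 4y4 ≤ -9
  C2: -y1 - y2 - y4 ≤ -5
  y1, y2, y3, y4 ≥ 0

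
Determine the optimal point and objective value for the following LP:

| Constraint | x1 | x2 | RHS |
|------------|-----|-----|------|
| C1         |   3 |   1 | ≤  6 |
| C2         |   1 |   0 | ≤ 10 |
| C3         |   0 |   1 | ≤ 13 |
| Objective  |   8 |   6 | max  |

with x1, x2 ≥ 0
x1 = 0, x2 = 6, z = 36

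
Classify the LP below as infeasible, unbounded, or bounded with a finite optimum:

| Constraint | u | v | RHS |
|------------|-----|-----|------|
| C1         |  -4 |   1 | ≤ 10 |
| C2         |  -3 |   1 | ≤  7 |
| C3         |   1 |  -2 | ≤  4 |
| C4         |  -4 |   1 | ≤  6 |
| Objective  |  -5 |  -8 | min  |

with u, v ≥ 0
Feasible point: (0, 0) satisfies every constraint, so the LP is feasible.
Direction d = (1, 1): for each constraint row a, a·d ≤ 0 —
  (-4)(1) + (1)(1) = -3 ≤ 0
  (-3)(1) + (1)(1) = -2 ≤ 0
  (1)(1) + (-2)(1) = -1 ≤ 0
  (-4)(1) + (1)(1) = -3 ≤ 0
and d ≥ 0, so (0, 0) + t·d stays feasible for every t ≥ 0. Along this ray z = -5u - 8v changes by -13 per unit t, so z → −∞.

Unbounded — the objective can decrease without bound over the feasible region.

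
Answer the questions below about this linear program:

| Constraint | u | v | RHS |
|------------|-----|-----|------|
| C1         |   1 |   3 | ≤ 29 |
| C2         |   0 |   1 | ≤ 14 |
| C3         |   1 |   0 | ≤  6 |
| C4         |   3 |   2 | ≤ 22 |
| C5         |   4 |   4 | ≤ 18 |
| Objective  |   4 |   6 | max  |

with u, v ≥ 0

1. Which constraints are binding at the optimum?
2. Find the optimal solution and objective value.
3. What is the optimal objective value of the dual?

1. C5, u ≥ 0
2. u = 0, v = 4.5, z = 27
3. 27 (by strong duality, equal to the primal optimum)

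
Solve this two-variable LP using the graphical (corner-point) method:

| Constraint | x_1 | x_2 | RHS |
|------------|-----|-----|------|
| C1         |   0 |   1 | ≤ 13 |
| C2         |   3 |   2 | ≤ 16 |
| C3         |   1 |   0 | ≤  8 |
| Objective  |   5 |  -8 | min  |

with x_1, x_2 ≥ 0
Each vertex is the intersection of two constraint boundaries that also satisfies all remaining constraints:
  x_1 = 0 and x_2 = 0 → (0, 0)
  3x_1 + 2x_2 = 16 and x_2 = 0 → (5.333, 0)
  3x_1 + 2x_2 = 16 and x_1 = 0 → (0, 8)

Evaluating z = 5x_1 - 8x_2 at each vertex:
  (0, 0): z = 0
  (5.333, 0): z = 26.67
  (0, 8): z = -64

The minimum is at (0, 8) with z = -64.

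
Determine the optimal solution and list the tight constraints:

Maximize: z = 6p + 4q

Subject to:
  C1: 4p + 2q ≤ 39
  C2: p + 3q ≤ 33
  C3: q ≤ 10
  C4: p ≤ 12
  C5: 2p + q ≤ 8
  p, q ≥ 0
Optimal: p = 0, q = 8
Slack at optimum:
  C1: slack = 23
  C2: slack = 9
  C3: slack = 2
  C4: slack = 12
  C5: slack = 0 (binding)
  p ≥ 0: p = 0 (binding)
  q ≥ 0: q = 8
Binding constraints: C5, p ≥ 0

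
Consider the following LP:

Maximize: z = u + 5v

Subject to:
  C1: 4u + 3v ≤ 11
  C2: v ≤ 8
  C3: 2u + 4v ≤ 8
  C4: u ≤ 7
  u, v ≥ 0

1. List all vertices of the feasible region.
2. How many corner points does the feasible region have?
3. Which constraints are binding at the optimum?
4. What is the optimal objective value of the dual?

1. (0, 0), (2.75, 0), (2, 1), (0, 2)
2. 4
3. C3, u ≥ 0
4. 10 (by strong duality, equal to the primal optimum)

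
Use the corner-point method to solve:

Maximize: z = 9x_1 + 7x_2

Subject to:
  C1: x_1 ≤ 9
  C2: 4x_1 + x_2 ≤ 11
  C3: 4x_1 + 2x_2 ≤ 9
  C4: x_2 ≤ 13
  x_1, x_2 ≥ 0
Each vertex is the intersection of two constraint boundaries that also satisfies all remaining constraints:
  x_1 = 0 and x_2 = 0 → (0, 0)
  4x_1 + 2x_2 = 9 and x_2 = 0 → (2.25, 0)
  4x_1 + 2x_2 = 9 and x_1 = 0 → (0, 4.5)

Evaluating z = 9x_1 + 7x_2 at each vertex:
  (0, 0): z = 0
  (2.25, 0): z = 20.25
  (0, 4.5): z = 31.5

The maximum is at (0, 4.5) with z = 31.5.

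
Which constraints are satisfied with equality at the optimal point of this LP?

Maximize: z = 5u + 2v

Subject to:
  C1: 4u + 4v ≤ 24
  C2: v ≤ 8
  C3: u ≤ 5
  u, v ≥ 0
Optimal: u = 5, v = 1
Slack at optimum:
  C1: slack = 0 (binding)
  C2: slack = 7
  C3: slack = 0 (binding)
  u ≥ 0: u = 5
  v ≥ 0: v = 1
Binding constraints: C1, C3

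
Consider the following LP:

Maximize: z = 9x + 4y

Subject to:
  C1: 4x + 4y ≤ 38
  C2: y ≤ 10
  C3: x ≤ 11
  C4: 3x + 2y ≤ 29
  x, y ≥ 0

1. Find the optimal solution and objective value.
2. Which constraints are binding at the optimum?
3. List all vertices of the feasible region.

1. x = 9.5, y = 0, z = 85.5
2. C1, y ≥ 0
3. (0, 0), (9.5, 0), (0, 9.5)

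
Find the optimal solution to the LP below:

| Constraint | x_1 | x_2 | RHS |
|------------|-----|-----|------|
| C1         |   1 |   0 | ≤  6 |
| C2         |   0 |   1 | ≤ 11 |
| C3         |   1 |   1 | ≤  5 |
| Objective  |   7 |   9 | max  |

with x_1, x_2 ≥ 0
x_1 = 0, x_2 = 5, z = 45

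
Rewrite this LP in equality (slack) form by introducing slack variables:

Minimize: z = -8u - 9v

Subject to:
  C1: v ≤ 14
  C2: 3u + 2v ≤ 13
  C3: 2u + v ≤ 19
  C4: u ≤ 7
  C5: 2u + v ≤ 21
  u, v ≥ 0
min z = -8u - 9v

s.t.
  v + s1 = 14
  3u + 2v + s2 = 13
  2u + v + s3 = 19
  u + s4 = 7
  2u + v + s5 = 21
  u, v, s1, s2, s3, s4, s5 ≥ 0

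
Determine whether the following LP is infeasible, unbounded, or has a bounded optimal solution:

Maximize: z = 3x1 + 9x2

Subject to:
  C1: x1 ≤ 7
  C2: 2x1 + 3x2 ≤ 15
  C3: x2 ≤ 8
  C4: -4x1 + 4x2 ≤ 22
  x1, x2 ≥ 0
The point (0, 5) satisfies every constraint, so the LP is feasible; the constraints give x1 ≤ 7 and x2 ≤ 8, which with x1, x2 ≥ 0 keep the feasible region inside a bounded box. A feasible, bounded LP attains a finite optimum at a vertex.

Evaluating z = 3x1 + 9x2 at each vertex:
  (0, 0): z = 0
  (7, 0): z = 21
  (7, 0.3333): z = 24
  (0, 5): z = 45

The LP has an optimal solution: (0, 5) with z = 45.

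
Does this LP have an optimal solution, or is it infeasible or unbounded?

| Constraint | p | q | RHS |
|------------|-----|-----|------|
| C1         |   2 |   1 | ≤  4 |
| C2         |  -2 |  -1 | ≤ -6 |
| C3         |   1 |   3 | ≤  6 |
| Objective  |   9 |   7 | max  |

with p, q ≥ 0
C1 requires 2p + q ≤ 4, while C2 (-2p - q ≤ -6) is equivalent to 2p + q ≥ 6. Together they would need 6 ≤ 2p + q ≤ 4, which is impossible since 6 > 4. No point satisfies all constraints.

Infeasible — the constraint set is empty.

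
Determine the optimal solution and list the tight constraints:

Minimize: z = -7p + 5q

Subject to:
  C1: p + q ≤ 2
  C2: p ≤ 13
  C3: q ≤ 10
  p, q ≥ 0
Optimal: p = 2, q = 0
Slack at optimum:
  C1: slack = 0 (binding)
  C2: slack = 11
  C3: slack = 10
  p ≥ 0: p = 2
  q ≥ 0: q = 0 (binding)
Binding constraints: C1, q ≥ 0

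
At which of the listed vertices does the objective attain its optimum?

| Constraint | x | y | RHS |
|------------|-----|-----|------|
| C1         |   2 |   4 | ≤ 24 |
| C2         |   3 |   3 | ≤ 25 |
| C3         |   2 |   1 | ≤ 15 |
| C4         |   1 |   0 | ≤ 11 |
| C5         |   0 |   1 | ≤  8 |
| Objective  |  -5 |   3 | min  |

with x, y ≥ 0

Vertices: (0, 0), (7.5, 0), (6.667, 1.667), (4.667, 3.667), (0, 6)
Evaluating z = -5x + 3y at each vertex:
  (0, 0): z = 0
  (7.5, 0): z = -37.5
  (6.667, 1.667): z = -28.33
  (4.667, 3.667): z = -12.33
  (0, 6): z = 18

The smallest value is z = -37.5, attained at (7.5, 0).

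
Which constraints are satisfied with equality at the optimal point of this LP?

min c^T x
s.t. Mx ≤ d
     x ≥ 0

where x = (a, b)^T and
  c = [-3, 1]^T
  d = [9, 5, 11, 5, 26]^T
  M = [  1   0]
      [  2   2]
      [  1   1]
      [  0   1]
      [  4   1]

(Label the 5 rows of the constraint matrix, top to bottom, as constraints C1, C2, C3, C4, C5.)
Optimal: a = 2.5, b = 0
Slack at optimum:
  C1: slack = 6.5
  C2: slack = 0 (binding)
  C3: slack = 8.5
  C4: slack = 5
  C5: slack = 16
  a ≥ 0: a = 2.5
  b ≥ 0: b = 0 (binding)
Binding constraints: C2, b ≥ 0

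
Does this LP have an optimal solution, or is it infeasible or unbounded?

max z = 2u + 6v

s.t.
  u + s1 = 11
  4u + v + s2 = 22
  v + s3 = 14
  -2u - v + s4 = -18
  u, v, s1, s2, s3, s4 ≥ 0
The point (2, 14) satisfies every constraint, so the LP is feasible; the constraints give u ≤ 11 and v ≤ 14, which with u, v ≥ 0 keep the feasible region inside a bounded box. A feasible, bounded LP attains a finite optimum at a vertex.

Feasible with finite optimum z* = 88 at (2, 14).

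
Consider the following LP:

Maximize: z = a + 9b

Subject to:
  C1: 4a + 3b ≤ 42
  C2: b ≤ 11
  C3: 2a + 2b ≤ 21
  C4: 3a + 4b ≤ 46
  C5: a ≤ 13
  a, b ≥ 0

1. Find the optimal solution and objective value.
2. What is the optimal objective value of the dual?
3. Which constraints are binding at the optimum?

1. a = 0, b = 10.5, z = 94.5
2. 94.5 (by strong duality, equal to the primal optimum)
3. C3, a ≥ 0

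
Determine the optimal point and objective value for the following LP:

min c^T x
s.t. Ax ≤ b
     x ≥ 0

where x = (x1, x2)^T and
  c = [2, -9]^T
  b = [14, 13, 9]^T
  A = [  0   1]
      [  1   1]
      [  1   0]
Each vertex is the intersection of two constraint boundaries that also satisfies all remaining constraints:
  x1 = 0 and x2 = 0 → (0, 0)
  x1 = 9 and x2 = 0 → (9, 0)
  x1 + x2 = 13 and x1 = 9 → (9, 4)
  x1 + x2 = 13 and x1 = 0 → (0, 13)

Evaluating z = 2x1 - 9x2 at each vertex:
  (0, 0): z = 0
  (9, 0): z = 18
  (9, 4): z = -18
  (0, 13): z = -117

The minimum is at (0, 13) with z = -117.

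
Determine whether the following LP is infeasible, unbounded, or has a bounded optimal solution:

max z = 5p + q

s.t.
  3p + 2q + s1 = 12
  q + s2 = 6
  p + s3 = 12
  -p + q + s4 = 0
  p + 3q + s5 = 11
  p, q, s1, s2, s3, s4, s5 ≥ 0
The point (4, 0) satisfies every constraint, so the LP is feasible; the constraints give p ≤ 12 and q ≤ 6, which with p, q ≥ 0 keep the feasible region inside a bounded box. A feasible, bounded LP attains a finite optimum at a vertex.

The LP has an optimal solution: (4, 0) with z = 20.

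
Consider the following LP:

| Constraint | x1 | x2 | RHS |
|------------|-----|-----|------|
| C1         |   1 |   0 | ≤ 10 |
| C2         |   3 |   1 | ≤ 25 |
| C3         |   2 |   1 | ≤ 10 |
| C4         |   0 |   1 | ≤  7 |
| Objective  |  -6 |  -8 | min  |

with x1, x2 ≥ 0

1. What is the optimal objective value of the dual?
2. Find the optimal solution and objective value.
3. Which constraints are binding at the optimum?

1. -65 (by strong duality, equal to the primal optimum)
2. x1 = 1.5, x2 = 7, z = -65
3. C3, C4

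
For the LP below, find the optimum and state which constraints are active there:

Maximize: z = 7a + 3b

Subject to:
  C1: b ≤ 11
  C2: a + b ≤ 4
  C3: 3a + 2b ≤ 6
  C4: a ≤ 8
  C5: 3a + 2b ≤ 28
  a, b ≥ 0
Optimal: a = 2, b = 0
Slack at optimum:
  C1: slack = 11
  C2: slack = 2
  C3: slack = 0 (binding)
  C4: slack = 6
  C5: slack = 22
  a ≥ 0: a = 2
  b ≥ 0: b = 0 (binding)
Binding constraints: C3, b ≥ 0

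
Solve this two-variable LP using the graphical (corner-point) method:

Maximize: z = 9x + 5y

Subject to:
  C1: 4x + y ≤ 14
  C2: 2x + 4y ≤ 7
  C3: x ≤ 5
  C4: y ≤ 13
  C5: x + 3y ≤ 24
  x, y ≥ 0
Each vertex is the intersection of two constraint boundaries that also satisfies all remaining constraints:
  x = 0 and y = 0 → (0, 0)
  4x + y = 14 and 2x + 4y = 7 → (3.5, 0)
  2x + 4y = 7 and x = 0 → (0, 1.75)

Evaluating z = 9x + 5y at each vertex:
  (0, 0): z = 0
  (3.5, 0): z = 31.5
  (0, 1.75): z = 8.75

The maximum is at (3.5, 0) with z = 31.5.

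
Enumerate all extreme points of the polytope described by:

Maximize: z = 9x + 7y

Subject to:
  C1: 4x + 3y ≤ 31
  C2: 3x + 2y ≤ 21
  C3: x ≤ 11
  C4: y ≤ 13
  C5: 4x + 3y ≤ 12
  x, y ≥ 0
Each vertex is the intersection of two constraint boundaries that also satisfies all remaining constraints:
  x = 0 and y = 0 → (0, 0)
  4x + 3y = 12 and y = 0 → (3, 0)
  4x + 3y = 12 and x = 0 → (0, 4)

Vertices: (0, 0), (3, 0), (0, 4)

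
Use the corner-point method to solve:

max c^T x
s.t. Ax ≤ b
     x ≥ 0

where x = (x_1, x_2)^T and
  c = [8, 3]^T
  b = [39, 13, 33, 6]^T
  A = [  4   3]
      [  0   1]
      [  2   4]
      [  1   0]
x_1 = 6, x_2 = 5, z = 63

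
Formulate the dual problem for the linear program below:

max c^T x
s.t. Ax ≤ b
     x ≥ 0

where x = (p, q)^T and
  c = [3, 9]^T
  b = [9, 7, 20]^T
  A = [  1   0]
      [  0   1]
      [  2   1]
Minimize: z = 9y1 + 7y2 + 20y3

Subject to:
  C1: -y1 - 2y3 ≤ -3
  C2: -y2 - y3 ≤ -9
  y1, y2, y3 ≥ 0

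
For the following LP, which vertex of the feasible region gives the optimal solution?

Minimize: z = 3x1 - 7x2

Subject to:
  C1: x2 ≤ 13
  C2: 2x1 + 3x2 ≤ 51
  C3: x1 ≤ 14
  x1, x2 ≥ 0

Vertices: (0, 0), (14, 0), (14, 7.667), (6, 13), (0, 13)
(0, 13) with z = -91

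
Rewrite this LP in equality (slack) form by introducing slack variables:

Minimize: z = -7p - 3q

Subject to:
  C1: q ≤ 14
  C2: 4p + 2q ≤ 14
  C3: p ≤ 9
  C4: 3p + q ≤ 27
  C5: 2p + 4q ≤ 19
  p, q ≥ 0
min z = -7p - 3q

s.t.
  q + s1 = 14
  4p + 2q + s2 = 14
  p + s3 = 9
  3p + q + s4 = 27
  2p + 4q + s5 = 19
  p, q, s1, s2, s3, s4, s5 ≥ 0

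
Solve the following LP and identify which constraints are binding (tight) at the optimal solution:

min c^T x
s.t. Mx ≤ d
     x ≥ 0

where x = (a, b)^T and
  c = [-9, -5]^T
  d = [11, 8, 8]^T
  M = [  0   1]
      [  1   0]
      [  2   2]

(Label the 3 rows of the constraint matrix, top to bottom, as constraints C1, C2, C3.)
Optimal: a = 4, b = 0
Slack at optimum:
  C1: slack = 11
  C2: slack = 4
  C3: slack = 0 (binding)
  a ≥ 0: a = 4
  b ≥ 0: b = 0 (binding)
Binding constraints: C3, b ≥ 0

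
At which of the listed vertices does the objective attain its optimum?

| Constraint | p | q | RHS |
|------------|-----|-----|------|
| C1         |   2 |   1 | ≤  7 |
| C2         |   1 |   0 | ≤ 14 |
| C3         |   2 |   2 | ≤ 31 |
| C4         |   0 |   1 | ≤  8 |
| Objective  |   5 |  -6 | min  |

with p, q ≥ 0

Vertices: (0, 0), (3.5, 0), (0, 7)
(0, 7) with z = -42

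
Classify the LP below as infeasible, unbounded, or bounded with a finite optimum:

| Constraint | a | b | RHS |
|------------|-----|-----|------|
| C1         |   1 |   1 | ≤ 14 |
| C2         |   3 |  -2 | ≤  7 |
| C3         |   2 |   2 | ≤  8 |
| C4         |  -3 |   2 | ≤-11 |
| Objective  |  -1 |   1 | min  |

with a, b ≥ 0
C2 requires 3a - 2b ≤ 7, while C4 (-3a + 2b ≤ -11) is equivalent to 3a - 2b ≥ 11. Together they would need 11 ≤ 3a - 2b ≤ 7, which is impossible since 11 > 7. No point satisfies all constraints.

The feasible region is empty; the LP is infeasible.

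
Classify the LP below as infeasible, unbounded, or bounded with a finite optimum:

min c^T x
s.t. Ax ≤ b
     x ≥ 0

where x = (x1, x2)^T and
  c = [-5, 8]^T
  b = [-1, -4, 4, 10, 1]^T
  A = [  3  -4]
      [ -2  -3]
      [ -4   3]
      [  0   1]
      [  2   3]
One constraint requires 2x1 + 3x2 ≤ 1, while the constraint -2x1 - 3x2 ≤ -4 is equivalent to 2x1 + 3x2 ≥ 4. Together they would need 4 ≤ 2x1 + 3x2 ≤ 1, which is impossible since 4 > 1. No point satisfies all constraints.

The feasible region is empty; the LP is infeasible.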